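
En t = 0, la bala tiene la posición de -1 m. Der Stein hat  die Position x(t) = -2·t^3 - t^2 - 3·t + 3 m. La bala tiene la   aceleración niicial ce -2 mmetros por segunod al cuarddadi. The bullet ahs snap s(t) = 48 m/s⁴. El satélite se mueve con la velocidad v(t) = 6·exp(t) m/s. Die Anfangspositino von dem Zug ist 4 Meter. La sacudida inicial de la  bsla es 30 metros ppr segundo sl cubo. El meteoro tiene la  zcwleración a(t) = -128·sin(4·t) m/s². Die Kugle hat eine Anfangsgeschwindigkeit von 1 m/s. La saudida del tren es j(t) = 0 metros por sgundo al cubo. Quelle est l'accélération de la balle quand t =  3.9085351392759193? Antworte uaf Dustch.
Ausgehend von dem Snap s(t) = 48, nehmen wir 2 Stammfunktionen. Die Stammfunktion von dem Snap, mit j(0) = 30, ergibt den Ruck: j(t) = 48·t + 30. Die Stammfunktion von dem Ruck ist die Beschleunigung. Mit a(0) = -2 erhalten wir a(t) = 24·t^2 + 30·t - 2. Mit a(t) = 24·t^2 + 30·t - 2 und Einsetzen von t = 3.9085351392759193, finden wir a = 481.895580617189.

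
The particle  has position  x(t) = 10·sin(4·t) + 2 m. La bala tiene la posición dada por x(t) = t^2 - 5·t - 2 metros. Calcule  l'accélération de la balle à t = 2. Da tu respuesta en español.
Partiendo de la posición x(t) = t^2 - 5·t - 2, tomamos 2 derivadas. Derivando la posición, obtenemos la velocidad: v(t) = 2·t - 5. Tomando d/dt de v(t), encontramos a(t) = 2. Tenemos la aceleración a(t) = 2. Sustituyendo t = 2: a(2) = 2.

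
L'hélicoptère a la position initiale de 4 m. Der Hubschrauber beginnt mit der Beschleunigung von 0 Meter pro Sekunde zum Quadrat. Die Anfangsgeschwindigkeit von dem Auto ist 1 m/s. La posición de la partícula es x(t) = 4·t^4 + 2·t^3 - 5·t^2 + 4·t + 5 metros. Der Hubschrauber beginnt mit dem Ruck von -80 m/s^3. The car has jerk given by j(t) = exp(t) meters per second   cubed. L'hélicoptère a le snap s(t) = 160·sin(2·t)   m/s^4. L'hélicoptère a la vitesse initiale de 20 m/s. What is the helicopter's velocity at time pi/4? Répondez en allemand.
Um dies zu lösen, müssen wir 3 Stammfunktionen unserer Gleichung für den Snap s(t) = 160·sin(2·t) finden. Das Integral von dem Snap, mit j(0) = -80, ergibt den Ruck: j(t) = -80·cos(2·t). Die Stammfunktion von dem Ruck ist die Beschleunigung. Mit a(0) = 0 erhalten wir a(t) = -40·sin(2·t). Mit ∫a(t)dt und Anwendung von v(0) = 20, finden wir v(t) = 20·cos(2·t). Wir haben die Geschwindigkeit v(t) = 20·cos(2·t). Durch Einsetzen von t = pi/4: v(pi/4) = 0.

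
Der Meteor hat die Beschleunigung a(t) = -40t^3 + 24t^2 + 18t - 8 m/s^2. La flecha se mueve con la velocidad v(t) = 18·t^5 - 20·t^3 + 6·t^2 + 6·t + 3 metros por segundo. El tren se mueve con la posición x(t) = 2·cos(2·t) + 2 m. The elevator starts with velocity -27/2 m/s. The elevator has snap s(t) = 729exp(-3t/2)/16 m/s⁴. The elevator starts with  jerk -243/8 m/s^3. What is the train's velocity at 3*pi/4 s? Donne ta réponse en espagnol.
Para resolver esto, necesitamos tomar 1 derivada de nuestra ecuación de la posición x(t) = 2·cos(2·t) + 2. Tomando d/dt de x(t), encontramos v(t) = -4·sin(2·t). Usando v(t) = -4·sin(2·t) y sustituyendo t = 3*pi/4, encontramos v = 4.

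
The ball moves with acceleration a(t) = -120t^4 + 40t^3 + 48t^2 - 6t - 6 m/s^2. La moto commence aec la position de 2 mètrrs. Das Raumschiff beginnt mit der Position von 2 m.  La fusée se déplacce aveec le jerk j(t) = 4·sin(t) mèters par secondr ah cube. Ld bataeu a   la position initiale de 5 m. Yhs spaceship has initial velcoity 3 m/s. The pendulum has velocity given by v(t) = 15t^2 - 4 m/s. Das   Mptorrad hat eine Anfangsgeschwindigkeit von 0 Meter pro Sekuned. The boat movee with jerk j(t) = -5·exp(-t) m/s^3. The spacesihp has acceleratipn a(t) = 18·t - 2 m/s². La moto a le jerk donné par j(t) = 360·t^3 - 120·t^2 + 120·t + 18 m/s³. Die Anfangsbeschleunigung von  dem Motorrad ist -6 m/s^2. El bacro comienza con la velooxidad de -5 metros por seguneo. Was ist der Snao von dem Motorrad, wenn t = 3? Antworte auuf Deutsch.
Um dies zu lösen, müssen wir 1 Ableitung unserer Gleichung für den Ruck j(t) = 360·t^3 - 120·t^2 + 120·t + 18 nehmen. Die Ableitung von dem Ruck ergibt den Snap: s(t) = 1080·t^2 - 240·t + 120. Wir haben den Snap s(t) = 1080·t^2 - 240·t + 120. Durch Einsetzen von t = 3: s(3) = 9120.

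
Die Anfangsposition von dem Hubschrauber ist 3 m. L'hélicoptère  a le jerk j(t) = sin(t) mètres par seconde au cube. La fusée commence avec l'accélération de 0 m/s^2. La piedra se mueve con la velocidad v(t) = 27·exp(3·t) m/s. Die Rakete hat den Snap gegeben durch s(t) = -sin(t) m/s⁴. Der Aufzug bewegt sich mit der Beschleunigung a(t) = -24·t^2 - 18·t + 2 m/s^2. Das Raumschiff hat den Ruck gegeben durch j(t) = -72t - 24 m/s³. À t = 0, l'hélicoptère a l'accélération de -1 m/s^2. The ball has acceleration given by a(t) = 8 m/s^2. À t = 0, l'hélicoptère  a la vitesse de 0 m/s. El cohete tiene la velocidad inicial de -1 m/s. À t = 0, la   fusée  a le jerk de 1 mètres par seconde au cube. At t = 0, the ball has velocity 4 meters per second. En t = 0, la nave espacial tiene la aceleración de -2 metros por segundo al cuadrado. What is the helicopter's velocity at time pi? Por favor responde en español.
Partiendo de la sacudida j(t) = sin(t), tomamos 2 antiderivadas. La integral de la sacudida, con a(0) = -1, da la aceleración: a(t) = -cos(t). La antiderivada de la aceleración, con v(0) = 0, da la velocidad: v(t) = -sin(t). Tenemos la velocidad v(t) = -sin(t). Sustituyendo t = pi: v(pi) = 0.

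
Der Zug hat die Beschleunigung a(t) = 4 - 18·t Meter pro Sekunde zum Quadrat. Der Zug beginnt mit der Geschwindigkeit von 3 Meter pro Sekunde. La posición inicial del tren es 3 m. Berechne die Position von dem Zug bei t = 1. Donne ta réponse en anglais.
To find the answer, we compute 2 antiderivatives of a(t) = 4 - 18·t. Taking ∫a(t)dt and applying v(0) = 3, we find v(t) = -9·t^2 + 4·t + 3. Integrating velocity and using the initial condition x(0) = 3, we get x(t) = -3·t^3 + 2·t^2 + 3·t + 3. We have position x(t) = -3·t^3 + 2·t^2 + 3·t + 3. Substituting t = 1: x(1) = 5.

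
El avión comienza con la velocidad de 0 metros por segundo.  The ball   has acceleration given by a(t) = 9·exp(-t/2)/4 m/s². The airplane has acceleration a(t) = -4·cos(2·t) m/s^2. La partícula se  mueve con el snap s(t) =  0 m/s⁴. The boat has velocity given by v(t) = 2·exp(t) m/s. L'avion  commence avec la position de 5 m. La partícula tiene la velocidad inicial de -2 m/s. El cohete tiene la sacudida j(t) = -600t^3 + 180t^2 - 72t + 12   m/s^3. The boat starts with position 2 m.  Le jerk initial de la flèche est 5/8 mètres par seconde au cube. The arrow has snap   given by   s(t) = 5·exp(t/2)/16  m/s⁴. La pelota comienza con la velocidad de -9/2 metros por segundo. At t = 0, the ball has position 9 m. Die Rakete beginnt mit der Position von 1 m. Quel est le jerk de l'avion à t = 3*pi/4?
En partant de l'accélération a(t) = -4·cos(2·t), nous prenons 1 dérivée. La dérivée de l'accélération donne le jerk: j(t) = 8·sin(2·t). Nous avons le jerk j(t) = 8·sin(2·t). En substituant t = 3*pi/4: j(3*pi/4) = -8.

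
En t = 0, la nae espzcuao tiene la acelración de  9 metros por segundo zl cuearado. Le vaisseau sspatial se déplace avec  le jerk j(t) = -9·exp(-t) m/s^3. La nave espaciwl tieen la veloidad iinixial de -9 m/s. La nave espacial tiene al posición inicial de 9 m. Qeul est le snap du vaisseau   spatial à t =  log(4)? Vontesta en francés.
Pour résoudre ceci, nous devons prendre 1 dérivée de notre équation du jerk j(t) = -9·exp(-t). En prenant d/dt de j(t), nous trouvons s(t) = 9·exp(-t). En utilisant s(t) = 9·exp(-t) et en substituant t = log(4), nous trouvons s = 9/4.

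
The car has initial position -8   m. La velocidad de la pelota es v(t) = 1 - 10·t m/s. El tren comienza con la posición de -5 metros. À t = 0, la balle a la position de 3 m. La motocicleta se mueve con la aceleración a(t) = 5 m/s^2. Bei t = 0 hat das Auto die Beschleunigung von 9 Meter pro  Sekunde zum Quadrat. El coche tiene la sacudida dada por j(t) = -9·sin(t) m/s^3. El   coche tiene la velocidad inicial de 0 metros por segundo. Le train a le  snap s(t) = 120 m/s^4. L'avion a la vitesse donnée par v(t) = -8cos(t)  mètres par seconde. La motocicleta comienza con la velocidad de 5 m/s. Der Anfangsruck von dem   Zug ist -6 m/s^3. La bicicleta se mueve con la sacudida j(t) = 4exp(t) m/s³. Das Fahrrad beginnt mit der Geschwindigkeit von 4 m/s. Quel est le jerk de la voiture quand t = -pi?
Nous avons le jerk j(t) = -9·sin(t). En substituant t = -pi: j(-pi) = 0.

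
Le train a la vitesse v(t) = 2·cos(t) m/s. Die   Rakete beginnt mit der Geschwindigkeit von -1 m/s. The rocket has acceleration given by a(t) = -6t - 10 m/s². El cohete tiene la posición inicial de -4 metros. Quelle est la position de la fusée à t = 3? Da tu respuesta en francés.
En partant de l'accélération a(t) = -6·t - 10, nous prenons 2 primitives. La primitive de l'accélération, avec v(0) = -1, donne la vitesse: v(t) = -3·t^2 - 10·t - 1. La primitive de la vitesse est la position. En utilisant x(0) = -4, nous obtenons x(t) = -t^3 - 5·t^2 - t - 4. En utilisant x(t) = -t^3 - 5·t^2 - t - 4 et en substituant t = 3, nous trouvons x = -79.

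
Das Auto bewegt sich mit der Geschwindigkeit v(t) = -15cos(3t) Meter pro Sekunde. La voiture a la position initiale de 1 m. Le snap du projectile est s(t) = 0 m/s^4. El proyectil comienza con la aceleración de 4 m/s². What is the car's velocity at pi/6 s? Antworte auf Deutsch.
Aus der Gleichung für die Geschwindigkeit v(t) = -15·cos(3·t), setzen wir t = pi/6 ein und erhalten v = 0.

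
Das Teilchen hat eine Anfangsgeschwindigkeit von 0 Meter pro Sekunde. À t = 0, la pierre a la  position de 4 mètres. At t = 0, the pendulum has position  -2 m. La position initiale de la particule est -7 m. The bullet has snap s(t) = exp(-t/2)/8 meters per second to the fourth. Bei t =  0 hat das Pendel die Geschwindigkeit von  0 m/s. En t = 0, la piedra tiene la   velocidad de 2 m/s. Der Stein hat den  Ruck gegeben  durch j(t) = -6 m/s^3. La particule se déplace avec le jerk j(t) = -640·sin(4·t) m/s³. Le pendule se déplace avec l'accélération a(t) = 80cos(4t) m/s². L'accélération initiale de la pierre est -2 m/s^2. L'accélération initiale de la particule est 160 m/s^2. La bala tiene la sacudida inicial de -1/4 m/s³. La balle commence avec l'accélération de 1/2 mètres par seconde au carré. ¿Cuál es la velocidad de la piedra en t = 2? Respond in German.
Um dies zu lösen, müssen wir 2 Stammfunktionen unserer Gleichung für den Ruck j(t) = -6 finden. Durch Integration von dem Ruck und Verwendung der Anfangsbedingung a(0) = -2, erhalten wir a(t) = -6·t - 2. Durch Integration von der Beschleunigung und Verwendung der Anfangsbedingung v(0) = 2, erhalten wir v(t) = -3·t^2 - 2·t + 2. Wir haben die Geschwindigkeit v(t) = -3·t^2 - 2·t + 2. Durch Einsetzen von t = 2: v(2) = -14.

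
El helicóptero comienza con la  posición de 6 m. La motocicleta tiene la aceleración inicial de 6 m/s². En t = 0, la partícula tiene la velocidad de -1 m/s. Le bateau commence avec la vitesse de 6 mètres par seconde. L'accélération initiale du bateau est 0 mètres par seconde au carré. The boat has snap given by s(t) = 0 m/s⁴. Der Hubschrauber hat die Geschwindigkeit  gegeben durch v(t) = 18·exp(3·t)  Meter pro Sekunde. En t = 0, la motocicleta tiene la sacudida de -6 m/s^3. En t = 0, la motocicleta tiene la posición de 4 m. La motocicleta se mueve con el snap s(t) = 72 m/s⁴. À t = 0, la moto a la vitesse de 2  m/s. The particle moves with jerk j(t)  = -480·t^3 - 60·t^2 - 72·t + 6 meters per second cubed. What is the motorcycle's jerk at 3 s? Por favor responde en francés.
Nous devons trouver la primitive de notre équation du snap s(t) = 72 1 fois. En intégrant le snap et en utilisant la condition initiale j(0) = -6, nous obtenons j(t) = 72·t - 6. En utilisant j(t) = 72·t - 6 et en substituant t = 3, nous trouvons j = 210.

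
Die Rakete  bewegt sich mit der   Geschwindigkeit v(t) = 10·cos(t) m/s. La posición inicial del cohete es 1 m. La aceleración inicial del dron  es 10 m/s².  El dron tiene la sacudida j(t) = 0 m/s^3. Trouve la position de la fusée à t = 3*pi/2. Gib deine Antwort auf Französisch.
En partant de la vitesse v(t) = 10·cos(t), nous prenons 1 intégrale. La primitive de la vitesse, avec x(0) = 1, donne la position: x(t) = 10·sin(t) + 1. Nous avons la position x(t) = 10·sin(t) + 1. En substituant t = 3*pi/2: x(3*pi/2) = -9.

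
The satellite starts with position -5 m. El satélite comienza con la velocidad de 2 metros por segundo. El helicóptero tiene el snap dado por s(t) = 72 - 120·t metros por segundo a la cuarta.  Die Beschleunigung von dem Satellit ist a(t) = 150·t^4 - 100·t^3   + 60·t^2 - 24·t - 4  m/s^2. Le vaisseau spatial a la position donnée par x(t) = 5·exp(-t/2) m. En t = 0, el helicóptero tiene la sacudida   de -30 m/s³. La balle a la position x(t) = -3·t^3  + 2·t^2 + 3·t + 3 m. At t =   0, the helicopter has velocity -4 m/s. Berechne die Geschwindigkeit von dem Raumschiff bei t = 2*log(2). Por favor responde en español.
Partiendo de la posición x(t) = 5·exp(-t/2), tomamos 1 derivada. La derivada de la posición da la velocidad: v(t) = -5·exp(-t/2)/2. Usando v(t) = -5·exp(-t/2)/2 y sustituyendo t = 2*log(2), encontramos v = -5/4.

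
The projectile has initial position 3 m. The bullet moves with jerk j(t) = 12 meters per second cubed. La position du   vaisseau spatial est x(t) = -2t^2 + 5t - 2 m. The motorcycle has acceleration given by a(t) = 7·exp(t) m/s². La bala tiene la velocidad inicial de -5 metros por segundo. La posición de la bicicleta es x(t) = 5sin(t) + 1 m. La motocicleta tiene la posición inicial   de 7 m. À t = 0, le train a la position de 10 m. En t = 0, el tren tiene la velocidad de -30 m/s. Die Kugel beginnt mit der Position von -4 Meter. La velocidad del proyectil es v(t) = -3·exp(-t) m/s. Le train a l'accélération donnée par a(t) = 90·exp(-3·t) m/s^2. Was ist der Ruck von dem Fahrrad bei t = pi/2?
Wir müssen unsere Gleichung für die Position x(t) = 5·sin(t) + 1 3-mal ableiten. Mit d/dt von x(t) finden wir v(t) = 5·cos(t). Mit d/dt von v(t) finden wir a(t) = -5·sin(t). Durch Ableiten von der Beschleunigung erhalten wir den Ruck: j(t) = -5·cos(t). Wir haben den Ruck j(t) = -5·cos(t). Durch Einsetzen von t = pi/2: j(pi/2) = 0.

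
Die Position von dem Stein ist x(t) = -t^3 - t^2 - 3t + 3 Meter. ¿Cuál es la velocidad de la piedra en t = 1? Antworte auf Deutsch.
Wir müssen unsere Gleichung für die Position x(t) = -t^3 - t^2 - 3·t + 3 1-mal ableiten. Durch Ableiten von der Position erhalten wir die Geschwindigkeit: v(t) = -3·t^2 - 2·t - 3. Wir haben die Geschwindigkeit v(t) = -3·t^2 - 2·t - 3. Durch Einsetzen von t = 1: v(1) = -8.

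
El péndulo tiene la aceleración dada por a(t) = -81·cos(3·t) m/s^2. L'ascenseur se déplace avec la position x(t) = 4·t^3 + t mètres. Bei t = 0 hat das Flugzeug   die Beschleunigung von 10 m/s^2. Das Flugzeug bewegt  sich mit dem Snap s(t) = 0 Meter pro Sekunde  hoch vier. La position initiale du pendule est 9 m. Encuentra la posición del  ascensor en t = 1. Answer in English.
From the given position equation x(t) = 4·t^3 + t, we substitute t = 1 to get x = 5.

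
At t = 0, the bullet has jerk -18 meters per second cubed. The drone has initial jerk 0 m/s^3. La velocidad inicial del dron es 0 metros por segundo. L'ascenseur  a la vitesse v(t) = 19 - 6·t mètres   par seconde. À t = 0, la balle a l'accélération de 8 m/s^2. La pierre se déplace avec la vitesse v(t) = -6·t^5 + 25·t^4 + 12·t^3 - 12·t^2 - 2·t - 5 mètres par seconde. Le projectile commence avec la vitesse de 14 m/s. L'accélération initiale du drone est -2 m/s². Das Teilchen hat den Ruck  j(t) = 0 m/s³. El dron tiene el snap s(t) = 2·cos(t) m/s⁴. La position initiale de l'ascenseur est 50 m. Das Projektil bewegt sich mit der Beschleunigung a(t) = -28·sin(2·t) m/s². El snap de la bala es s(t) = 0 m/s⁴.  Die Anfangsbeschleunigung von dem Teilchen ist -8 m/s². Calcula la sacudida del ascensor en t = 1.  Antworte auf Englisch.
To solve this, we need to take 2 derivatives of our velocity equation v(t) = 19 - 6·t. Differentiating velocity, we get acceleration: a(t) = -6. Taking d/dt of a(t), we find j(t) = 0. We have jerk j(t) = 0. Substituting t = 1: j(1) = 0.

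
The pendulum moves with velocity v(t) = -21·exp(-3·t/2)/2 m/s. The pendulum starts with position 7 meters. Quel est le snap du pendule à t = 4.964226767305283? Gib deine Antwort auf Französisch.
En partant de la vitesse v(t) = -21·exp(-3·t/2)/2, nous prenons 3 dérivées. En dérivant la vitesse, nous obtenons l'accélération: a(t) = 63·exp(-3·t/2)/4. En dérivant l'accélération, nous obtenons le jerk: j(t) = -189·exp(-3·t/2)/8. En dérivant le jerk, nous obtenons le snap: s(t) = 567·exp(-3·t/2)/16. De l'équation du snap s(t) = 567·exp(-3·t/2)/16, nous substituons t = 4.964226767305283 pour obtenir s = 0.0206803858897523.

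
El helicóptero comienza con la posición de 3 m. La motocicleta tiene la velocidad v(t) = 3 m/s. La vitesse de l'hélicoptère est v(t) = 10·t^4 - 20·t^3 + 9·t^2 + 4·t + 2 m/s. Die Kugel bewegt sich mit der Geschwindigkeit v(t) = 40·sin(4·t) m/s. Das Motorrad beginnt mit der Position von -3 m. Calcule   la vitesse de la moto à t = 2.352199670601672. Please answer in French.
En utilisant v(t) = 3 et en substituant t = 2.352199670601672, nous trouvons v = 3.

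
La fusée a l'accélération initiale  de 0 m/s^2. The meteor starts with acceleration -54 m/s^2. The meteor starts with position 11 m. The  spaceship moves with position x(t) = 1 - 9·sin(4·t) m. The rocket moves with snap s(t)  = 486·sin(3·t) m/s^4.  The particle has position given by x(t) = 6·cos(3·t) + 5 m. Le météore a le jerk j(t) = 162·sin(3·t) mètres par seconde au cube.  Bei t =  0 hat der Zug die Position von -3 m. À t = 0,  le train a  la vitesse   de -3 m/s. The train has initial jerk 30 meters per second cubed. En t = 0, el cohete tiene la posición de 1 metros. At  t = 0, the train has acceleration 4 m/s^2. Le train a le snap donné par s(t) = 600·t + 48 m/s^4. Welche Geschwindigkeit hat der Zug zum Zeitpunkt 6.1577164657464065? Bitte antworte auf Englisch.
To solve this, we need to take 3 antiderivatives of our snap equation s(t) = 600·t + 48. Finding the antiderivative of s(t) and using j(0) = 30: j(t) = 300·t^2 + 48·t + 30. Integrating jerk and using the initial condition a(0) = 4, we get a(t) = 100·t^3 + 24·t^2 + 30·t + 4. The antiderivative of acceleration is velocity. Using v(0) = -3, we get v(t) = 25·t^4 + 8·t^3 + 15·t^2 + 4·t - 3. From the given velocity equation v(t) = 25·t^4 + 8·t^3 + 15·t^2 + 4·t - 3, we substitute t = 6.1577164657464065 to get v = 38401.6404931813.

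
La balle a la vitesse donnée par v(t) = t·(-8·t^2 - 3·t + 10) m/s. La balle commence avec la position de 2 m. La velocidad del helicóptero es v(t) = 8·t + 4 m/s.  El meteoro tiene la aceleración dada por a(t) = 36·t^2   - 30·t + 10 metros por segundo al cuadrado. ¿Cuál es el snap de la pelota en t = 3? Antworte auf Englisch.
To solve this, we need to take 3 derivatives of our velocity equation v(t) = t·(-8·t^2 - 3·t + 10). Taking d/dt of v(t), we find a(t) = -8·t^2 + t·(-16·t - 3) - 3·t + 10. Differentiating acceleration, we get jerk: j(t) = -48·t - 6. The derivative of jerk gives snap: s(t) = -48. Using s(t) = -48 and substituting t = 3, we find s = -48.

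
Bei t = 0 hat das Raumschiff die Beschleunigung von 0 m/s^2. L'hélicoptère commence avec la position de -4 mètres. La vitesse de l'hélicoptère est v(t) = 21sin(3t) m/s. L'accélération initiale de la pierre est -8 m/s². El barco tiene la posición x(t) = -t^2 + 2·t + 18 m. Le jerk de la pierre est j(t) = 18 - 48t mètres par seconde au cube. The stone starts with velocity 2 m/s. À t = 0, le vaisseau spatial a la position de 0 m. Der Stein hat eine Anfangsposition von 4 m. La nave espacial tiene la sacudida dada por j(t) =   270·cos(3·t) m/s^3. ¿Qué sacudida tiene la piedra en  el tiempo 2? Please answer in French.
De l'équation du jerk j(t) = 18 - 48·t, nous substituons t = 2 pour obtenir j = -78.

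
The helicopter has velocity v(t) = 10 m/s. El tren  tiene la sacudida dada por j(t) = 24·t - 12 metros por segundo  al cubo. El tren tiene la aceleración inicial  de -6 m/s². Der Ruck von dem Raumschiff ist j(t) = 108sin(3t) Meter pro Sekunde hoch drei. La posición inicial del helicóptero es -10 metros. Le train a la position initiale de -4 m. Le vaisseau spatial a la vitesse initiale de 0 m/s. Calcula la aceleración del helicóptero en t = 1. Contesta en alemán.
Um dies zu lösen, müssen wir 1 Ableitung unserer Gleichung für die Geschwindigkeit v(t) = 10 nehmen. Durch Ableiten von der Geschwindigkeit erhalten wir die Beschleunigung: a(t) = 0. Aus der Gleichung für die Beschleunigung a(t) = 0, setzen wir t = 1 ein und erhalten a = 0.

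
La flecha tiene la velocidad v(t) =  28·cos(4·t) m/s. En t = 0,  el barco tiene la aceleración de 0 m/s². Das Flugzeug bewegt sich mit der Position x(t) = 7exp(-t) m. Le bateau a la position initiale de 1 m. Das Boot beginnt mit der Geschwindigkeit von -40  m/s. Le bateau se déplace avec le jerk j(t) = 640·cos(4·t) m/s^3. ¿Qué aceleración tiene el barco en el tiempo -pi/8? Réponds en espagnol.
Debemos encontrar la antiderivada de nuestra ecuación de la sacudida j(t) = 640·cos(4·t) 1 vez. Integrando la sacudida y usando la condición inicial a(0) = 0, obtenemos a(t) = 160·sin(4·t). De la ecuación de la aceleración a(t) = 160·sin(4·t), sustituimos t = -pi/8 para obtener a = -160.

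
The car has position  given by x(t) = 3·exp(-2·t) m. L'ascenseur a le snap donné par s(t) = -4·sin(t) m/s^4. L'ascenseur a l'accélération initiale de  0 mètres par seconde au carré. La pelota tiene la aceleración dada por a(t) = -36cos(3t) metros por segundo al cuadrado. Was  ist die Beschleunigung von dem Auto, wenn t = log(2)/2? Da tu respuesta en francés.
En partant de la position x(t) = 3·exp(-2·t), nous prenons 2 dérivées. La dérivée de la position donne la vitesse: v(t) = -6·exp(-2·t). En prenant d/dt de v(t), nous trouvons a(t) = 12·exp(-2·t). En utilisant a(t) = 12·exp(-2·t) et en substituant t = log(2)/2, nous trouvons a = 6.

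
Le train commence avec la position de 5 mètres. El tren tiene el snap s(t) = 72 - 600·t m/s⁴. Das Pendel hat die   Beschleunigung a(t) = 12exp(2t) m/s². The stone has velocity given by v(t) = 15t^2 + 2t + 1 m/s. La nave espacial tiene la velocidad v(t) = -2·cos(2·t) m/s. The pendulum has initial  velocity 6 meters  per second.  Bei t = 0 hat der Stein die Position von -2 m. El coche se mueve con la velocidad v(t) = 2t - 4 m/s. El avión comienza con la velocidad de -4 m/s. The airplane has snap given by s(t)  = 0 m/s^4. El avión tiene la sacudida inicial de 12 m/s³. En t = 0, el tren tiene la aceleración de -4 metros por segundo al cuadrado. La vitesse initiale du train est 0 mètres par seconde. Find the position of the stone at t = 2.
To find the answer, we compute 1 integral of v(t) = 15·t^2 + 2·t + 1. Finding the antiderivative of v(t) and using x(0) = -2: x(t) = 5·t^3 + t^2 + t - 2. Using x(t) = 5·t^3 + t^2 + t - 2 and substituting t = 2, we find x = 44.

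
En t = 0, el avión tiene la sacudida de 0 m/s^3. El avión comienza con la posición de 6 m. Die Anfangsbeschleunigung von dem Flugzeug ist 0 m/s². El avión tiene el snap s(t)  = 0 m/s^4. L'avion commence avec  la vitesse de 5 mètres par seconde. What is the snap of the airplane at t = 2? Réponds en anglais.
Using s(t) = 0 and substituting t = 2, we find s = 0.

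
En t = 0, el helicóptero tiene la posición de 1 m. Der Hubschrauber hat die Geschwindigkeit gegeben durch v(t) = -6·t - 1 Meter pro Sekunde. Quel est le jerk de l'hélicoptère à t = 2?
En partant de la vitesse v(t) = -6·t - 1, nous prenons 2 dérivées. En dérivant la vitesse, nous obtenons l'accélération: a(t) = -6. En prenant d/dt de a(t), nous trouvons j(t) = 0. Nous avons le jerk j(t) = 0. En substituant t = 2: j(2) = 0.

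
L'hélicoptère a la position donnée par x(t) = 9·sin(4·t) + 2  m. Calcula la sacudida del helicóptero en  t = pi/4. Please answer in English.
Starting from position x(t) = 9·sin(4·t) + 2, we take 3 derivatives. Differentiating position, we get velocity: v(t) = 36·cos(4·t). The derivative of velocity gives acceleration: a(t) = -144·sin(4·t). Differentiating acceleration, we get jerk: j(t) = -576·cos(4·t). Using j(t) = -576·cos(4·t) and substituting t = pi/4, we find j = 576.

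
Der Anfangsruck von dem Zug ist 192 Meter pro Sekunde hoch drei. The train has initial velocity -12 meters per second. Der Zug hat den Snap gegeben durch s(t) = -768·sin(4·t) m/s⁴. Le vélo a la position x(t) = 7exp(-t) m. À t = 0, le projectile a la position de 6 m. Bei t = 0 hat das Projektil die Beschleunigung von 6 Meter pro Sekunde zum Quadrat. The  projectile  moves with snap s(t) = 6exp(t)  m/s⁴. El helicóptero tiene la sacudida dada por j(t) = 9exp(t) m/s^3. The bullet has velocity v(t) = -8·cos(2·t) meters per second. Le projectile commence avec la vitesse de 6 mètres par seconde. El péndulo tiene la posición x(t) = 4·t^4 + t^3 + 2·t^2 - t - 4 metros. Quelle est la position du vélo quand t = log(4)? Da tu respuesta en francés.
Nous avons la position x(t) = 7·exp(-t). En substituant t = log(4): x(log(4)) = 7/4.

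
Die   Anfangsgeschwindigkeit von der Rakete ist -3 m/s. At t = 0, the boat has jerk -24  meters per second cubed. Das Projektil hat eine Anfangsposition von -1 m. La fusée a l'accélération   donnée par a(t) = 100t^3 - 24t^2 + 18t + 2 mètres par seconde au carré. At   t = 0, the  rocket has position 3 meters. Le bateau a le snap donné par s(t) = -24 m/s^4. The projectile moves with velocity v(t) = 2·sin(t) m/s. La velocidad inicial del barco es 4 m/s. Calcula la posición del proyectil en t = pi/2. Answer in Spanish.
Necesitamos integrar nuestra ecuación de la velocidad v(t) = 2·sin(t) 1 vez. La antiderivada de la velocidad es la posición. Usando x(0) = -1, obtenemos x(t) = 1 - 2·cos(t). De la ecuación de la posición x(t) = 1 - 2·cos(t), sustituimos t = pi/2 para obtener x = 1.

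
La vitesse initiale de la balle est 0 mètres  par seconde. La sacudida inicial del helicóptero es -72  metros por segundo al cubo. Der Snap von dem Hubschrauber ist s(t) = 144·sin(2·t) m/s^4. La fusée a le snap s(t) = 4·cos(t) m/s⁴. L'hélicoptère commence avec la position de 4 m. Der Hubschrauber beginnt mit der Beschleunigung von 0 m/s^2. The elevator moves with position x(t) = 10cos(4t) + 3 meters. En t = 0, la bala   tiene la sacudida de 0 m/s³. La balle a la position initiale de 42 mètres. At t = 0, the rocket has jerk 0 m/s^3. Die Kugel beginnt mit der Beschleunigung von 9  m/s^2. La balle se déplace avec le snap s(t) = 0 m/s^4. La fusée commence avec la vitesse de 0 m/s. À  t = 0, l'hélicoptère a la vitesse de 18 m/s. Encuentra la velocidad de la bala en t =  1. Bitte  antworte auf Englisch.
Starting from snap s(t) = 0, we take 3 antiderivatives. Integrating snap and using the initial condition j(0) = 0, we get j(t) = 0. The integral of jerk, with a(0) = 9, gives acceleration: a(t) = 9. Integrating acceleration and using the initial condition v(0) = 0, we get v(t) = 9·t. Using v(t) = 9·t and substituting t = 1, we find v = 9.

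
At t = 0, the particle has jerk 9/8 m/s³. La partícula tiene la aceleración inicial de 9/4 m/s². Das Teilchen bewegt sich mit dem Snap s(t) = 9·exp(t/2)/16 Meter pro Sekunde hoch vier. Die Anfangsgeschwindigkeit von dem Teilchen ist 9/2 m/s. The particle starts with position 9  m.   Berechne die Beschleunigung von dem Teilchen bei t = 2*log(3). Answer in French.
Nous devons trouver l'intégrale de notre équation du snap s(t) = 9·exp(t/2)/16 2 fois. La primitive du snap est le jerk. En utilisant j(0) = 9/8, nous obtenons j(t) = 9·exp(t/2)/8. En intégrant le jerk et en utilisant la condition initiale a(0) = 9/4, nous obtenons a(t) = 9·exp(t/2)/4. Nous avons l'accélération a(t) = 9·exp(t/2)/4. En substituant t = 2*log(3): a(2*log(3)) = 27/4.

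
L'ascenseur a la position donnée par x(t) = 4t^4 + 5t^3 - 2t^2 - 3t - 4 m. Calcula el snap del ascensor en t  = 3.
Partiendo de la posición x(t) = 4·t^4 + 5·t^3 - 2·t^2 - 3·t - 4, tomamos 4 derivadas. Tomando d/dt de x(t), encontramos v(t) = 16·t^3 + 15·t^2 - 4·t - 3. Derivando la velocidad, obtenemos la aceleración: a(t) = 48·t^2 + 30·t - 4. Derivando la aceleración, obtenemos la sacudida: j(t) = 96·t + 30. Derivando la sacudida, obtenemos el snap: s(t) = 96. Tenemos el snap s(t) = 96. Sustituyendo t = 3: s(3) = 96.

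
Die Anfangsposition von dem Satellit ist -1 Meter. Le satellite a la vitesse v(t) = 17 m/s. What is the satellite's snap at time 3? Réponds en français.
Nous devons dériver notre équation de la vitesse v(t) = 17 3 fois. La dérivée de la vitesse donne l'accélération: a(t) = 0. En dérivant l'accélération, nous obtenons le jerk: j(t) = 0. En dérivant le jerk, nous obtenons le snap: s(t) = 0. De l'équation du snap s(t) = 0, nous substituons t = 3 pour obtenir s = 0.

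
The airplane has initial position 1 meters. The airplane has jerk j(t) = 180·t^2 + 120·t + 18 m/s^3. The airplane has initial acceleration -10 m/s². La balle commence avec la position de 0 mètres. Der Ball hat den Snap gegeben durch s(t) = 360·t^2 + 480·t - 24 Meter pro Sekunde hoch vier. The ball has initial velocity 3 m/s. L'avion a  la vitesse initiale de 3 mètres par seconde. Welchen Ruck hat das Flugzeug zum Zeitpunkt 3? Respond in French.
Nous avons le jerk j(t) = 180·t^2 + 120·t + 18. En substituant t = 3: j(3) = 1998.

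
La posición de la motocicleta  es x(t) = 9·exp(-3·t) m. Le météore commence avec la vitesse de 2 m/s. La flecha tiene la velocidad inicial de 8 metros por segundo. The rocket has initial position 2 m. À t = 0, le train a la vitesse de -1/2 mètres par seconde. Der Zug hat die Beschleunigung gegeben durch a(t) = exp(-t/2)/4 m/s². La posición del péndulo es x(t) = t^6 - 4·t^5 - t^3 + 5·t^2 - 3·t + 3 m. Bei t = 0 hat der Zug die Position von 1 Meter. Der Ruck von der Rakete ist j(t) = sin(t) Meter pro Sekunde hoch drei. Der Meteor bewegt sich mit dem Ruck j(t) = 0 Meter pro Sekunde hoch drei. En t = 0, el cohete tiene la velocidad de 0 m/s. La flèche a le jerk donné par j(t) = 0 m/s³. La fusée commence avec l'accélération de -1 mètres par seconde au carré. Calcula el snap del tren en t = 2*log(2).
Debemos derivar nuestra ecuación de la aceleración a(t) = exp(-t/2)/4 2 veces. La derivada de la aceleración da la sacudida: j(t) = -exp(-t/2)/8. La derivada de la sacudida da el snap: s(t) = exp(-t/2)/16. Usando s(t) = exp(-t/2)/16 y sustituyendo t = 2*log(2), encontramos s = 1/32.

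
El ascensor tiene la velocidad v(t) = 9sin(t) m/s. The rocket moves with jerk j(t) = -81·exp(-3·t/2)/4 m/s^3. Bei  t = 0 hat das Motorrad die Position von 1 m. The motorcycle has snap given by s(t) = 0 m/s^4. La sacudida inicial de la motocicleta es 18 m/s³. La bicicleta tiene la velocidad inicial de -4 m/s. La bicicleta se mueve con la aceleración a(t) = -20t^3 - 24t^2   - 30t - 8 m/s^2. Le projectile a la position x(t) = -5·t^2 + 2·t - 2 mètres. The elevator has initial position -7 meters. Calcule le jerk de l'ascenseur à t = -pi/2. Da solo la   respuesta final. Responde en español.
j(-pi/2) = 9.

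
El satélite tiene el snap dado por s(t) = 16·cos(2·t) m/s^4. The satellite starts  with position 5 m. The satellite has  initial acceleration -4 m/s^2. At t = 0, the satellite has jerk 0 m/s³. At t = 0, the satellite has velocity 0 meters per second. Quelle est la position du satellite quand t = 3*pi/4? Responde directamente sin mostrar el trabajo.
x(3*pi/4) = 4.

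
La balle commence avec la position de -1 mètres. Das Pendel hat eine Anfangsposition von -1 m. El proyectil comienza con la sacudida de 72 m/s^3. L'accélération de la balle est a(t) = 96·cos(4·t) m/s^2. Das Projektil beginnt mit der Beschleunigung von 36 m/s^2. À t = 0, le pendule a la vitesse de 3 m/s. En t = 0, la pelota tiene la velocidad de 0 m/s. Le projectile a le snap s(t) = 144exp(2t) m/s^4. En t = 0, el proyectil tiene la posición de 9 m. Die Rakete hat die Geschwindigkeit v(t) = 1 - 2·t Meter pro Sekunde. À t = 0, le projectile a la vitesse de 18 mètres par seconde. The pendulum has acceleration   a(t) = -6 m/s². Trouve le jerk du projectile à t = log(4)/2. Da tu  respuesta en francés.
Nous devons intégrer notre équation du snap s(t) = 144·exp(2·t) 1 fois. En intégrant le snap et en utilisant la condition initiale j(0) = 72, nous obtenons j(t) = 72·exp(2·t). De l'équation du jerk j(t) = 72·exp(2·t), nous substituons t = log(4)/2 pour obtenir j = 288.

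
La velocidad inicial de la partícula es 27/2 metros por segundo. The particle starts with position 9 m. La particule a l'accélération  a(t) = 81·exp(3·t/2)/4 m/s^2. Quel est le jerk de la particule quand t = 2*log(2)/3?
Pour résoudre ceci, nous devons prendre 1 dérivée de notre équation de l'accélération a(t) = 81·exp(3·t/2)/4. La dérivée de l'accélération donne le jerk: j(t) = 243·exp(3·t/2)/8. De l'équation du jerk j(t) = 243·exp(3·t/2)/8, nous substituons t = 2*log(2)/3 pour obtenir j = 243/4.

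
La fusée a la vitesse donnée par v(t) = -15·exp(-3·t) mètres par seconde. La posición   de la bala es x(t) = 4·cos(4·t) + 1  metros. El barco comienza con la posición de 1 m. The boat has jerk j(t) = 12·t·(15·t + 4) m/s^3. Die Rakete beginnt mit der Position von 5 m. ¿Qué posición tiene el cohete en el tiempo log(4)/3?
Para resolver esto, necesitamos tomar 1 antiderivada de nuestra ecuación de la velocidad v(t) = -15·exp(-3·t). Integrando la velocidad y usando la condición inicial x(0) = 5, obtenemos x(t) = 5·exp(-3·t). De la ecuación de la posición x(t) = 5·exp(-3·t), sustituimos t = log(4)/3 para obtener x = 5/4.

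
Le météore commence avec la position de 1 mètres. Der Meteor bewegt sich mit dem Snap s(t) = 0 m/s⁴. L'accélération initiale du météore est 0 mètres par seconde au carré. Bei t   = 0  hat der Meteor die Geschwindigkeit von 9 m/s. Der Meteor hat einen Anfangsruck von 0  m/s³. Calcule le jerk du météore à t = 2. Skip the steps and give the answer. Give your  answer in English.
j(2) = 0.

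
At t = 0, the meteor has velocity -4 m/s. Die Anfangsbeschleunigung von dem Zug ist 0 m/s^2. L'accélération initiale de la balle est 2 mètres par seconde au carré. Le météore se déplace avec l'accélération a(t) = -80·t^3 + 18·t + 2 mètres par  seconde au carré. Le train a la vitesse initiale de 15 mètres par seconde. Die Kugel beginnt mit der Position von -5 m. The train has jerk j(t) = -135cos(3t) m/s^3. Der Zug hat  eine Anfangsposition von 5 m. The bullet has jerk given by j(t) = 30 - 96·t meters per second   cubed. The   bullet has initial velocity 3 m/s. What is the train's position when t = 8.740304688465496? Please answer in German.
Wir müssen unsere Gleichung für den Ruck j(t) = -135·cos(3·t) 3-mal integrieren. Durch Integration von dem Ruck und Verwendung der Anfangsbedingung a(0) = 0, erhalten wir a(t) = -45·sin(3·t). Das Integral von der Beschleunigung, mit v(0) = 15, ergibt die Geschwindigkeit: v(t) = 15·cos(3·t). Mit ∫v(t)dt und Anwendung von x(0) = 5, finden wir x(t) = 5·sin(3·t) + 5. Mit x(t) = 5·sin(3·t) + 5 und Einsetzen von t = 8.740304688465496, finden wir x = 9.42890199303714.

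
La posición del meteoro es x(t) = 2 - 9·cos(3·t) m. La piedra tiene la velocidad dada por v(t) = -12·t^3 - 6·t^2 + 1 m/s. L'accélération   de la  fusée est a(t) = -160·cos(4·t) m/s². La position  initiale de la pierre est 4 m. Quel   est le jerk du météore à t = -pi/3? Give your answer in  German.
Um dies zu lösen, müssen wir 3 Ableitungen unserer Gleichung für die Position x(t) = 2 - 9·cos(3·t) nehmen. Die Ableitung von der Position ergibt die Geschwindigkeit: v(t) = 27·sin(3·t). Die Ableitung von der Geschwindigkeit ergibt die Beschleunigung: a(t) = 81·cos(3·t). Die Ableitung von der Beschleunigung ergibt den Ruck: j(t) = -243·sin(3·t). Aus der Gleichung für den Ruck j(t) = -243·sin(3·t), setzen wir t = -pi/3 ein und erhalten j = 0.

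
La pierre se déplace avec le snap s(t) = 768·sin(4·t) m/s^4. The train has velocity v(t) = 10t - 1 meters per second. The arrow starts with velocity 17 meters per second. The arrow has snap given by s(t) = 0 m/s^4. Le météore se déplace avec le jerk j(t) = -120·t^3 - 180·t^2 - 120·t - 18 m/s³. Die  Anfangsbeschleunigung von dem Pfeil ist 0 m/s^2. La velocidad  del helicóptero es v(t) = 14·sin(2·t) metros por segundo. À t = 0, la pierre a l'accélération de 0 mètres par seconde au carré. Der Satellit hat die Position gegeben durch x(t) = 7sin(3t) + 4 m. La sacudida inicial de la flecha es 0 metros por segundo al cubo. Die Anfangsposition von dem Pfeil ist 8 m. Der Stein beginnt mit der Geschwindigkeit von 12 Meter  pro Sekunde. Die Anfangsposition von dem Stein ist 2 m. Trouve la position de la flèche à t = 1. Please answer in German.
Um dies zu lösen, müssen wir 4 Stammfunktionen unserer Gleichung für den Snap s(t) = 0 finden. Das Integral von dem Snap ist der Ruck. Mit j(0) = 0 erhalten wir j(t) = 0. Mit ∫j(t)dt und Anwendung von a(0) = 0, finden wir a(t) = 0. Die Stammfunktion von der Beschleunigung ist die Geschwindigkeit. Mit v(0) = 17 erhalten wir v(t) = 17. Durch Integration von der Geschwindigkeit und Verwendung der Anfangsbedingung x(0) = 8, erhalten wir x(t) = 17·t + 8. Wir haben die Position x(t) = 17·t + 8. Durch Einsetzen von t = 1: x(1) = 25.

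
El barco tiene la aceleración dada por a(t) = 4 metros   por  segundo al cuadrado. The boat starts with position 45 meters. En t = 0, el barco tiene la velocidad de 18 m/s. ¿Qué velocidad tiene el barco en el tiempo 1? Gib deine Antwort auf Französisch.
Pour résoudre ceci, nous devons prendre 1 intégrale de notre équation de l'accélération a(t) = 4. En prenant ∫a(t)dt et en appliquant v(0) = 18, nous trouvons v(t) = 4·t + 18. En utilisant v(t) = 4·t + 18 et en substituant t = 1, nous trouvons v = 22.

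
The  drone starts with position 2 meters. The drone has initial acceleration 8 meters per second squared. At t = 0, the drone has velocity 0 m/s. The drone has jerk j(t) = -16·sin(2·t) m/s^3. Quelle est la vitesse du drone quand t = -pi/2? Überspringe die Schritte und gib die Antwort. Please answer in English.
The answer is 0.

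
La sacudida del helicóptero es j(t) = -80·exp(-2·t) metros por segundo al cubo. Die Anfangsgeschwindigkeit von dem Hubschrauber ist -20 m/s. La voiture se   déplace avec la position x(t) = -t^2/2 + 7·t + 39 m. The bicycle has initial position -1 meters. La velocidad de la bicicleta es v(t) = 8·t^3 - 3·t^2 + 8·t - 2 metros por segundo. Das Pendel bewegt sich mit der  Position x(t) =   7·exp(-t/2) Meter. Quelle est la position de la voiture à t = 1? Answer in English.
We have position x(t) = -t^2/2 + 7·t + 39. Substituting t = 1: x(1) = 91/2.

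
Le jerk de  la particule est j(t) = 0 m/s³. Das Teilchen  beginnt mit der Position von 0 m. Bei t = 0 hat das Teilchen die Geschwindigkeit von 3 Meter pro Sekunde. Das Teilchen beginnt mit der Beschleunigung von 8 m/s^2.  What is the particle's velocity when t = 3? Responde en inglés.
We need to integrate our jerk equation j(t) = 0 2 times. Finding the antiderivative of j(t) and using a(0) = 8: a(t) = 8. Taking ∫a(t)dt and applying v(0) = 3, we find v(t) = 8·t + 3. We have velocity v(t) = 8·t + 3. Substituting t = 3: v(3) = 27.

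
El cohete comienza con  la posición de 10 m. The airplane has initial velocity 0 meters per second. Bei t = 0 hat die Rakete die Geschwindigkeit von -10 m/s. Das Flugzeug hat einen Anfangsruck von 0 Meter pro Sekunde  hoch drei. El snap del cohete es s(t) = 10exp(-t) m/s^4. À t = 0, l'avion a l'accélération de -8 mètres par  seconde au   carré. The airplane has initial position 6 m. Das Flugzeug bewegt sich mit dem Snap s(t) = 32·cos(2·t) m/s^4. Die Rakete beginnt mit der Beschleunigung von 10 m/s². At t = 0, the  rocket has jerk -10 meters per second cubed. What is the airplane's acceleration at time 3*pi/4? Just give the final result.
The acceleration at t = 3*pi/4 is a = 0.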